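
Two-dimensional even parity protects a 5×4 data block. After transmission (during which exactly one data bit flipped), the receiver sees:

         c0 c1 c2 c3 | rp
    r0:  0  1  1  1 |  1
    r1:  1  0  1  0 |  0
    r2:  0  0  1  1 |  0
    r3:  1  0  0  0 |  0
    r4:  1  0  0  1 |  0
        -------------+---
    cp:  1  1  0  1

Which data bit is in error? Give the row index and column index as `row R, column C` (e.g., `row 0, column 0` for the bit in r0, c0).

Recompute each row's even parity and compare to rp:
  r0: data parity 1, sent rp 1 → ok
  r1: data parity 0, sent rp 0 → ok
  r2: data parity 0, sent rp 0 → ok
  r3: data parity 1, sent rp 0 → mismatch
  r4: data parity 0, sent rp 0 → ok
Recompute each column's even parity and compare to cp:
  c0: data parity 1, sent cp 1 → ok
  c1: data parity 1, sent cp 1 → ok
  c2: data parity 1, sent cp 0 → mismatch
  c3: data parity 1, sent cp 1 → ok
Exactly one row (r3) and one column (c2) fail → the flipped bit is at their intersection.

row 3, column 2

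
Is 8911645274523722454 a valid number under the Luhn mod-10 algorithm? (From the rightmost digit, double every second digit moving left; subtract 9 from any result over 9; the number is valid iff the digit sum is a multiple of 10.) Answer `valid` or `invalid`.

From the right, keep odd positions and double even positions (subtract 9 from any doubled value over 9):
  doubled (positions 2,4,...): 1 4 5 4 8 4 8 2 9 → sum 45
  kept (positions 1,3,...): 4 4 2 3 5 7 5 6 1 8 → sum 45
Total = 90.
90 mod 10 = 0, so the number is valid.

valid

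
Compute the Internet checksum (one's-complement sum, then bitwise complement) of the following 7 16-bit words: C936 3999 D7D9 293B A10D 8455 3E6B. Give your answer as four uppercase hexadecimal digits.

One's-complement addition (fold any carry out of bit 15 back into bit 0):
  0xC936 + 0x3999 = 0x102CF → wrap carry → 0x02D0
  0x02D0 + 0xD7D9 = 0x0DAA9
  0xDAA9 + 0x293B = 0x103E4 → wrap carry → 0x03E5
  0x03E5 + 0xA10D = 0x0A4F2
  0xA4F2 + 0x8455 = 0x12947 → wrap carry → 0x2948
  0x2948 + 0x3E6B = 0x067B3
One's-complement sum = 0x67B3.
Checksum = ~0x67B3 & 0xFFFF = 0x984C.

984C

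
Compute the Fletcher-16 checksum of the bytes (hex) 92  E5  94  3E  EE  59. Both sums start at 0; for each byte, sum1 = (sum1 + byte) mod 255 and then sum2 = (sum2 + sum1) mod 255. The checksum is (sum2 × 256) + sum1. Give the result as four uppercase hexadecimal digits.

Running sums (mod 255):
  after byte 0 (92): sum1=146, sum2=146
  after byte 1 (E5): sum1=120, sum2=11
  after byte 2 (94): sum1=13, sum2=24
  after byte 3 (3E): sum1=75, sum2=99
  after byte 4 (EE): sum1=58, sum2=157
  after byte 5 (59): sum1=147, sum2=49
Checksum = sum2·256 + sum1 = 49·256 + 147 = 12691 = 0x3193.

3193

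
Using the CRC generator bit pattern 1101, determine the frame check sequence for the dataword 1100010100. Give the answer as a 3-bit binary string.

Append 3 zeros: 1100010100000. Divide by 1101 (XOR where the leading bit is 1):
  pos 0: 1100 XOR 1101 = 0001
  pos 3: 1010 XOR 1101 = 0111
  pos 4: 1111 XOR 1101 = 0010
  pos 6: 1000 XOR 1101 = 0101
  pos 7: 1010 XOR 1101 = 0111
  pos 8: 1110 XOR 1101 = 0011
Remainder (last 3 bits) = 110. This is the CRC / FCS.

110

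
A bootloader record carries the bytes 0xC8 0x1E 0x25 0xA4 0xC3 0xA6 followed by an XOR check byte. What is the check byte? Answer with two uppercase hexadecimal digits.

XOR the bytes together:
  start with 0xC8
  0xC8 ⊕ 0x1E = 0xD6
  0xD6 ⊕ 0x25 = 0xF3
  0xF3 ⊕ 0xA4 = 0x57
  0x57 ⊕ 0xC3 = 0x94
  0x94 ⊕ 0xA6 = 0x32

32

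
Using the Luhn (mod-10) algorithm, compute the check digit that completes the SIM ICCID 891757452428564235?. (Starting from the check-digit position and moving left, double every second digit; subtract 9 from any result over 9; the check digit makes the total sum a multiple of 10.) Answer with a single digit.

Partial digits right→left: 5 3 2 4 6 5 8 2 4 2 5 4 7 5 7 1 9 8
Double every second digit counting from the check-digit position (so the 1st, 3rd, 5th, ... of the partial from the right).
  doubled (with −9 where >9): 1 4 3 7 8 1 5 5 9 → sum 43
  kept as-is: 3 4 5 2 2 4 5 1 8 → sum 34
Total = 43 + 34 = 77.
Check digit = (10 − (77 mod 10)) mod 10 = 3.

3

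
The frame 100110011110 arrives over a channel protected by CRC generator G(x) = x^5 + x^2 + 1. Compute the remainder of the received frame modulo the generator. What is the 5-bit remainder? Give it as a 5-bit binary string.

Modulo-2 division of 100110011110 by 100101:
  pos 0: 100110 XOR 100101 = 000011
  pos 4: 110111 XOR 100101 = 010010
  pos 5: 100101 XOR 100101 = 000000
Remainder = 00000 (zero — the frame passes the CRC check).

00000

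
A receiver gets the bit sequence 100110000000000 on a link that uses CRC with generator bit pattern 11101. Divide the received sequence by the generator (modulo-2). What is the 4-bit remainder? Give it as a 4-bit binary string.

Modulo-2 division of 100110000000000 by 11101:
  pos 0: 10011 XOR 11101 = 01110
  pos 1: 11100 XOR 11101 = 00001
  pos 5: 10000 XOR 11101 = 01101
  pos 6: 11010 XOR 11101 = 00111
  pos 8: 11100 XOR 11101 = 00001
Remainder = 0100 (nonzero — an error is detected).

0100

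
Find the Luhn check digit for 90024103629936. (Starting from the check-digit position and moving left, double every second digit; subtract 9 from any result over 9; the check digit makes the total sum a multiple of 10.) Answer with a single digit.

1

Partial digits right→left: 6 3 9 9 2 6 3 0 1 4 2 0 0 9
Double every second digit counting from the check-digit position (so the 1st, 3rd, 5th, ... of the partial from the right).
  doubled (with −9 where >9): 3 9 4 6 2 4 0 → sum 28
  kept as-is: 3 9 6 0 4 0 9 → sum 31
Total = 28 + 31 = 59.
Check digit = (10 − (59 mod 10)) mod 10 = 1.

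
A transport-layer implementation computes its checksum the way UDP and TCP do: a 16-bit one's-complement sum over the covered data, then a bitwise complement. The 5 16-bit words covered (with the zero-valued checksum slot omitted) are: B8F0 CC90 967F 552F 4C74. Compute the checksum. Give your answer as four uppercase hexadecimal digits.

425B

One's-complement addition (fold any carry out of bit 15 back into bit 0):
  0xB8F0 + 0xCC90 = 0x18580 → wrap carry → 0x8581
  0x8581 + 0x967F = 0x11C00 → wrap carry → 0x1C01
  0x1C01 + 0x552F = 0x07130
  0x7130 + 0x4C74 = 0x0BDA4
One's-complement sum = 0xBDA4.
Checksum = ~0xBDA4 & 0xFFFF = 0x425B.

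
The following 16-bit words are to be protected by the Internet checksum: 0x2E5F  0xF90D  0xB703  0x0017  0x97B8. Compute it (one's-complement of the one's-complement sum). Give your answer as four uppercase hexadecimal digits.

89BF

One's-complement addition (fold any carry out of bit 15 back into bit 0):
  0x2E5F + 0xF90D = 0x1276C → wrap carry → 0x276D
  0x276D + 0xB703 = 0x0DE70
  0xDE70 + 0x0017 = 0x0DE87
  0xDE87 + 0x97B8 = 0x1763F → wrap carry → 0x7640
One's-complement sum = 0x7640.
Checksum = ~0x7640 & 0xFFFF = 0x89BF.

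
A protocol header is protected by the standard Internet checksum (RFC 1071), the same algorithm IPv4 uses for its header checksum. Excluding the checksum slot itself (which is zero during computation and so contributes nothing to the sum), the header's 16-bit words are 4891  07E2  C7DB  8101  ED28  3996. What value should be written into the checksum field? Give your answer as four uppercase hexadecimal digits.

One's-complement addition (fold any carry out of bit 15 back into bit 0):
  0x4891 + 0x07E2 = 0x05073
  0x5073 + 0xC7DB = 0x1184E → wrap carry → 0x184F
  0x184F + 0x8101 = 0x09950
  0x9950 + 0xED28 = 0x18678 → wrap carry → 0x8679
  0x8679 + 0x3996 = 0x0C00F
One's-complement sum = 0xC00F.
Checksum = ~0xC00F & 0xFFFF = 0x3FF0.

3FF0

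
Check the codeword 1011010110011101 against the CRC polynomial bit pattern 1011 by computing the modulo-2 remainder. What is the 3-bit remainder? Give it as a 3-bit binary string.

000

Modulo-2 division of 1011010110011101 by 1011:
  pos 0: 1011 XOR 1011 = 0000
  pos 5: 1011 XOR 1011 = 0000
  pos 11: 1110 XOR 1011 = 0101
  pos 12: 1011 XOR 1011 = 0000
Remainder = 000 (zero — the frame passes the CRC check).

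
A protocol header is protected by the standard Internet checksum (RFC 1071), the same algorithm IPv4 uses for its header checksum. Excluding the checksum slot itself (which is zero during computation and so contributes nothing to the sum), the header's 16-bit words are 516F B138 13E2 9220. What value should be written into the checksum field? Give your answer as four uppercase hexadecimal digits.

One's-complement addition (fold any carry out of bit 15 back into bit 0):
  0x516F + 0xB138 = 0x102A7 → wrap carry → 0x02A8
  0x02A8 + 0x13E2 = 0x0168A
  0x168A + 0x9220 = 0x0A8AA
One's-complement sum = 0xA8AA.
Checksum = ~0xA8AA & 0xFFFF = 0x5755.

5755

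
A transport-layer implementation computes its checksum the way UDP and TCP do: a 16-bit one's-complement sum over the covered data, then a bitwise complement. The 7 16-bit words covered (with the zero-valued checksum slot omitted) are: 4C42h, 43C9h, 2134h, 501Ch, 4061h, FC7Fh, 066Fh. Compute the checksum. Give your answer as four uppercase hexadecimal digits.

BB53

One's-complement addition (fold any carry out of bit 15 back into bit 0):
  0x4C42 + 0x43C9 = 0x0900B
  0x900B + 0x2134 = 0x0B13F
  0xB13F + 0x501C = 0x1015B → wrap carry → 0x015C
  0x015C + 0x4061 = 0x041BD
  0x41BD + 0xFC7F = 0x13E3C → wrap carry → 0x3E3D
  0x3E3D + 0x066F = 0x044AC
One's-complement sum = 0x44AC.
Checksum = ~0x44AC & 0xFFFF = 0xBB53.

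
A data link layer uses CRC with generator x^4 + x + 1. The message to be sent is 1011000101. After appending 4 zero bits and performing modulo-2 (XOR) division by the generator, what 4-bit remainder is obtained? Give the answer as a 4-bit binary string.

1011

Append 4 zeros: 10110001010000. Divide by 10011 (XOR where the leading bit is 1):
  pos 0: 10110 XOR 10011 = 00101
  pos 2: 10100 XOR 10011 = 00111
  pos 4: 11110 XOR 10011 = 01101
  pos 5: 11011 XOR 10011 = 01000
  pos 6: 10000 XOR 10011 = 00011
  pos 9: 11000 XOR 10011 = 01011
Remainder (last 4 bits) = 1011. This is the CRC / FCS.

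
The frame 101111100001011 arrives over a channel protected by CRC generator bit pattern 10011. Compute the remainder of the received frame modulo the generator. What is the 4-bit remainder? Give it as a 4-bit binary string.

Modulo-2 division of 101111100001011 by 10011:
  pos 0: 10111 XOR 10011 = 00100
  pos 2: 10011 XOR 10011 = 00000
Remainder = 1011 (nonzero — an error is detected).

1011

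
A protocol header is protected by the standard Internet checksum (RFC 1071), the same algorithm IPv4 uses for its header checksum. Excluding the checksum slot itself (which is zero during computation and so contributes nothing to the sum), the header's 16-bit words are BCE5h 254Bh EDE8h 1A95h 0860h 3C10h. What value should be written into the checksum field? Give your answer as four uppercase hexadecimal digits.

One's-complement addition (fold any carry out of bit 15 back into bit 0):
  0xBCE5 + 0x254B = 0x0E230
  0xE230 + 0xEDE8 = 0x1D018 → wrap carry → 0xD019
  0xD019 + 0x1A95 = 0x0EAAE
  0xEAAE + 0x0860 = 0x0F30E
  0xF30E + 0x3C10 = 0x12F1E → wrap carry → 0x2F1F
One's-complement sum = 0x2F1F.
Checksum = ~0x2F1F & 0xFFFF = 0xD0E0.

D0E0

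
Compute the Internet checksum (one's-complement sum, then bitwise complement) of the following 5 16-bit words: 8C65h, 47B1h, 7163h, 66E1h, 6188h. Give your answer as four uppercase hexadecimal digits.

F21B

One's-complement addition (fold any carry out of bit 15 back into bit 0):
  0x8C65 + 0x47B1 = 0x0D416
  0xD416 + 0x7163 = 0x14579 → wrap carry → 0x457A
  0x457A + 0x66E1 = 0x0AC5B
  0xAC5B + 0x6188 = 0x10DE3 → wrap carry → 0x0DE4
One's-complement sum = 0x0DE4.
Checksum = ~0x0DE4 & 0xFFFF = 0xF21B.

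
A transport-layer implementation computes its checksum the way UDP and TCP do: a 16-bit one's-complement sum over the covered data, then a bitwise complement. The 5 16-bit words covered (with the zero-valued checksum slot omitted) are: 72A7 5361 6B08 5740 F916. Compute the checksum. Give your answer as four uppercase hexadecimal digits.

7E97

One's-complement addition (fold any carry out of bit 15 back into bit 0):
  0x72A7 + 0x5361 = 0x0C608
  0xC608 + 0x6B08 = 0x13110 → wrap carry → 0x3111
  0x3111 + 0x5740 = 0x08851
  0x8851 + 0xF916 = 0x18167 → wrap carry → 0x8168
One's-complement sum = 0x8168.
Checksum = ~0x8168 & 0xFFFF = 0x7E97.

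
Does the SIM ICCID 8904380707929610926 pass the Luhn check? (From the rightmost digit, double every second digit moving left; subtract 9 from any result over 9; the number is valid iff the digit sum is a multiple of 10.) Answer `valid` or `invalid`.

From the right, keep odd positions and double even positions (subtract 9 from any doubled value over 9):
  doubled (positions 2,4,...): 4 0 3 4 5 5 7 8 9 → sum 45
  kept (positions 1,3,...): 6 9 1 9 9 0 0 3 0 8 → sum 45
Total = 90.
90 mod 10 = 0, so the number is valid.

valid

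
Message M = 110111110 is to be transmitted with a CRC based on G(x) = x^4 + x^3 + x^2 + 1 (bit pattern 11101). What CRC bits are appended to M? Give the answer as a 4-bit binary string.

0100

Append 4 zeros: 1101111100000. Divide by 11101 (XOR where the leading bit is 1):
  pos 0: 11011 XOR 11101 = 00110
  pos 2: 11011 XOR 11101 = 00110
  pos 4: 11010 XOR 11101 = 00111
  pos 6: 11100 XOR 11101 = 00001
Remainder (last 4 bits) = 0100. This is the CRC / FCS.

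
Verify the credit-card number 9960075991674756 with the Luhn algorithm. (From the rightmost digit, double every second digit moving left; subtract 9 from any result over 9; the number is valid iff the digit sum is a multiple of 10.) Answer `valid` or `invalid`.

From the right, keep odd positions and double even positions (subtract 9 from any doubled value over 9):
  doubled (positions 2,4,...): 1 8 3 9 1 0 3 9 → sum 34
  kept (positions 1,3,...): 6 7 7 1 9 7 0 9 → sum 46
Total = 80.
80 mod 10 = 0, so the number is valid.

valid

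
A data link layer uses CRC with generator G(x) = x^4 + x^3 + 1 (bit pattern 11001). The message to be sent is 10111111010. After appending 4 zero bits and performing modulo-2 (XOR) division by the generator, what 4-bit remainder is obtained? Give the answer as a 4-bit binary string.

1111

Append 4 zeros: 101111110100000. Divide by 11001 (XOR where the leading bit is 1):
  pos 0: 10111 XOR 11001 = 01110
  pos 1: 11101 XOR 11001 = 00100
  pos 3: 10011 XOR 11001 = 01010
  pos 4: 10100 XOR 11001 = 01101
  pos 5: 11011 XOR 11001 = 00010
  pos 8: 10000 XOR 11001 = 01001
  pos 9: 10010 XOR 11001 = 01011
  pos 10: 10110 XOR 11001 = 01111
Remainder (last 4 bits) = 1111. This is the CRC / FCS.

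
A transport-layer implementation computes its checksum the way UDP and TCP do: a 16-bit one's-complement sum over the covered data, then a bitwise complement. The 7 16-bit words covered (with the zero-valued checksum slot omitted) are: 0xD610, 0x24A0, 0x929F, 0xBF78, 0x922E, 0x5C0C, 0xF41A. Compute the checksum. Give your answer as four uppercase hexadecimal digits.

D0E0

One's-complement addition (fold any carry out of bit 15 back into bit 0):
  0xD610 + 0x24A0 = 0x0FAB0
  0xFAB0 + 0x929F = 0x18D4F → wrap carry → 0x8D50
  0x8D50 + 0xBF78 = 0x14CC8 → wrap carry → 0x4CC9
  0x4CC9 + 0x922E = 0x0DEF7
  0xDEF7 + 0x5C0C = 0x13B03 → wrap carry → 0x3B04
  0x3B04 + 0xF41A = 0x12F1E → wrap carry → 0x2F1F
One's-complement sum = 0x2F1F.
Checksum = ~0x2F1F & 0xFFFF = 0xD0E0.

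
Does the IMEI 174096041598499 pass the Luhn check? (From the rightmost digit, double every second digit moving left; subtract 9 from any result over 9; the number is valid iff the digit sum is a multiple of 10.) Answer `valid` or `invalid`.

From the right, keep odd positions and double even positions (subtract 9 from any doubled value over 9):
  doubled (positions 2,4,...): 9 7 1 8 3 0 5 → sum 33
  kept (positions 1,3,...): 9 4 9 1 0 9 4 1 → sum 37
Total = 70.
70 mod 10 = 0, so the number is valid.

valid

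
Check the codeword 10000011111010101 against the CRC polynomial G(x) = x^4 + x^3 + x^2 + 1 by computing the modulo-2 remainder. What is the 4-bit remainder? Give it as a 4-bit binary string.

Modulo-2 division of 10000011111010101 by 11101:
  pos 0: 10000 XOR 11101 = 01101
  pos 1: 11010 XOR 11101 = 00111
  pos 3: 11111 XOR 11101 = 00010
  pos 6: 10111 XOR 11101 = 01010
  pos 7: 10100 XOR 11101 = 01001
  pos 8: 10011 XOR 11101 = 01110
  pos 9: 11100 XOR 11101 = 00001
Remainder = 1101 (nonzero — an error is detected).

1101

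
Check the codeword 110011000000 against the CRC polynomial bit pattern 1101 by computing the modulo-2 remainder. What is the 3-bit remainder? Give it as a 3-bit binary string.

101

Modulo-2 division of 110011000000 by 1101:
  pos 0: 1100 XOR 1101 = 0001
  pos 3: 1110 XOR 1101 = 0011
  pos 5: 1100 XOR 1101 = 0001
  pos 8: 1000 XOR 1101 = 0101
Remainder = 101 (nonzero — an error is detected).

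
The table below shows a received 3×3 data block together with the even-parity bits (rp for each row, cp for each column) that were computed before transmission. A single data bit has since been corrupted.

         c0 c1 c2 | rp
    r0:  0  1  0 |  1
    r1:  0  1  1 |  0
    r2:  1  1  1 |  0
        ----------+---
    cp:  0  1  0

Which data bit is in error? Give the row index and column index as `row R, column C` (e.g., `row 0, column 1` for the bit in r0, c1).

row 2, column 0

Recompute each row's even parity and compare to rp:
  r0: data parity 1, sent rp 1 → ok
  r1: data parity 0, sent rp 0 → ok
  r2: data parity 1, sent rp 0 → mismatch
Recompute each column's even parity and compare to cp:
  c0: data parity 1, sent cp 0 → mismatch
  c1: data parity 1, sent cp 1 → ok
  c2: data parity 0, sent cp 0 → ok
Exactly one row (r2) and one column (c0) fail → the flipped bit is at their intersection.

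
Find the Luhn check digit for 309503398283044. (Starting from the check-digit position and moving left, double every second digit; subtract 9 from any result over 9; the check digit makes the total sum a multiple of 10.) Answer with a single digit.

Partial digits right→left: 4 4 0 3 8 2 8 9 3 3 0 5 9 0 3
Double every second digit counting from the check-digit position (so the 1st, 3rd, 5th, ... of the partial from the right).
  doubled (with −9 where >9): 8 0 7 7 6 0 9 6 → sum 43
  kept as-is: 4 3 2 9 3 5 0 → sum 26
Total = 43 + 26 = 69.
Check digit = (10 − (69 mod 10)) mod 10 = 1.

1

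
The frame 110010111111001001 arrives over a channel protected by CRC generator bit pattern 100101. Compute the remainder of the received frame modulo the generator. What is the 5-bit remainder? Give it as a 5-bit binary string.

00010

Modulo-2 division of 110010111111001001 by 100101:
  pos 0: 110010 XOR 100101 = 010111
  pos 1: 101111 XOR 100101 = 001010
  pos 3: 101011 XOR 100101 = 001110
  pos 5: 111011 XOR 100101 = 011110
  pos 6: 111101 XOR 100101 = 011000
  pos 7: 110000 XOR 100101 = 010101
  pos 8: 101010 XOR 100101 = 001111
  pos 10: 111110 XOR 100101 = 011011
  pos 11: 110110 XOR 100101 = 010011
  pos 12: 100111 XOR 100101 = 000010
Remainder = 00010 (nonzero — an error is detected).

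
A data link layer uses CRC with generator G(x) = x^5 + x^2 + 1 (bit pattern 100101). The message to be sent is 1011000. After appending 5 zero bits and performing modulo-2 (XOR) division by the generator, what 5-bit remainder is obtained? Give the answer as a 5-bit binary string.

Append 5 zeros: 101100000000. Divide by 100101 (XOR where the leading bit is 1):
  pos 0: 101100 XOR 100101 = 001001
  pos 2: 100100 XOR 100101 = 000001
Remainder (last 5 bits) = 10000. This is the CRC / FCS.

10000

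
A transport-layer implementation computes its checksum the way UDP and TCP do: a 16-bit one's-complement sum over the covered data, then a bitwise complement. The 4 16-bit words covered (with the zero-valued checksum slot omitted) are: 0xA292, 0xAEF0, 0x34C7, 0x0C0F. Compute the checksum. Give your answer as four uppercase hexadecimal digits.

One's-complement addition (fold any carry out of bit 15 back into bit 0):
  0xA292 + 0xAEF0 = 0x15182 → wrap carry → 0x5183
  0x5183 + 0x34C7 = 0x0864A
  0x864A + 0x0C0F = 0x09259
One's-complement sum = 0x9259.
Checksum = ~0x9259 & 0xFFFF = 0x6DA6.

6DA6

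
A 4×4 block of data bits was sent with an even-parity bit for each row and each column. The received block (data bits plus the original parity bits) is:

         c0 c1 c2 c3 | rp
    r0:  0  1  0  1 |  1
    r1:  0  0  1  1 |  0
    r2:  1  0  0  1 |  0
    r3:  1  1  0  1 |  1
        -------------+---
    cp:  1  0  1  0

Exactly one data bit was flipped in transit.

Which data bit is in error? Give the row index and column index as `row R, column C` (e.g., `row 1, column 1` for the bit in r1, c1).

Recompute each row's even parity and compare to rp:
  r0: data parity 0, sent rp 1 → mismatch
  r1: data parity 0, sent rp 0 → ok
  r2: data parity 0, sent rp 0 → ok
  r3: data parity 1, sent rp 1 → ok
Recompute each column's even parity and compare to cp:
  c0: data parity 0, sent cp 1 → mismatch
  c1: data parity 0, sent cp 0 → ok
  c2: data parity 1, sent cp 1 → ok
  c3: data parity 0, sent cp 0 → ok
Exactly one row (r0) and one column (c0) fail → the flipped bit is at their intersection.

row 0, column 0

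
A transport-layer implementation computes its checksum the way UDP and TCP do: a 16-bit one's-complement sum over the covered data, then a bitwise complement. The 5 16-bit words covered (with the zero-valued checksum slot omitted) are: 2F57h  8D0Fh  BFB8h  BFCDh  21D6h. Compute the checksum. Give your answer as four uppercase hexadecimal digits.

One's-complement addition (fold any carry out of bit 15 back into bit 0):
  0x2F57 + 0x8D0F = 0x0BC66
  0xBC66 + 0xBFB8 = 0x17C1E → wrap carry → 0x7C1F
  0x7C1F + 0xBFCD = 0x13BEC → wrap carry → 0x3BED
  0x3BED + 0x21D6 = 0x05DC3
One's-complement sum = 0x5DC3.
Checksum = ~0x5DC3 & 0xFFFF = 0xA23C.

A23C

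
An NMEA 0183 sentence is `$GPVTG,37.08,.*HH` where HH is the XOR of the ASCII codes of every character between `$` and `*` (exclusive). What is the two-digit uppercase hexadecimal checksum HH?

5E

XOR the ASCII codes of the payload characters:
  'G' = 0x47 → acc = 0x47
  'P' = 0x50 → acc = 0x17
  'V' = 0x56 → acc = 0x41
  'T' = 0x54 → acc = 0x15
  'G' = 0x47 → acc = 0x52
  ',' = 0x2C → acc = 0x7E
  '3' = 0x33 → acc = 0x4D
  '7' = 0x37 → acc = 0x7A
  '.' = 0x2E → acc = 0x54
  '0' = 0x30 → acc = 0x64
  '8' = 0x38 → acc = 0x5C
  ',' = 0x2C → acc = 0x70
  '.' = 0x2E → acc = 0x5E
Checksum = 0x5E.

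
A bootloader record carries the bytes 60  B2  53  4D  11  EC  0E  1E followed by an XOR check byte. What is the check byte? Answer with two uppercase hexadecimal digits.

21

XOR the bytes together:
  start with 0x60
  0x60 ⊕ 0xB2 = 0xD2
  0xD2 ⊕ 0x53 = 0x81
  0x81 ⊕ 0x4D = 0xCC
  0xCC ⊕ 0x11 = 0xDD
  0xDD ⊕ 0xEC = 0x31
  0x31 ⊕ 0x0E = 0x3F
  0x3F ⊕ 0x1E = 0x21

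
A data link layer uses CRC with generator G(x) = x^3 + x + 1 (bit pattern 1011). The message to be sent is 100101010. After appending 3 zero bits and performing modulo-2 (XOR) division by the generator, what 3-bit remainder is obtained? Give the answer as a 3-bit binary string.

Append 3 zeros: 100101010000. Divide by 1011 (XOR where the leading bit is 1):
  pos 0: 1001 XOR 1011 = 0010
  pos 2: 1001 XOR 1011 = 0010
  pos 4: 1001 XOR 1011 = 0010
  pos 6: 1000 XOR 1011 = 0011
  pos 8: 1100 XOR 1011 = 0111
Remainder (last 3 bits) = 111. This is the CRC / FCS.

111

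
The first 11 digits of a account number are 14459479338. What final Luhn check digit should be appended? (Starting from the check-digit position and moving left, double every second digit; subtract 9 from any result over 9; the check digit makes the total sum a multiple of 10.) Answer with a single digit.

8

Partial digits right→left: 8 3 3 9 7 4 9 5 4 4 1
Double every second digit counting from the check-digit position (so the 1st, 3rd, 5th, ... of the partial from the right).
  doubled (with −9 where >9): 7 6 5 9 8 2 → sum 37
  kept as-is: 3 9 4 5 4 → sum 25
Total = 37 + 25 = 62.
Check digit = (10 − (62 mod 10)) mod 10 = 8.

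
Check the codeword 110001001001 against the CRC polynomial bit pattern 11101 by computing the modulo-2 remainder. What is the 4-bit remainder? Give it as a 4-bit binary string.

0010

Modulo-2 division of 110001001001 by 11101:
  pos 0: 11000 XOR 11101 = 00101
  pos 2: 10110 XOR 11101 = 01011
  pos 3: 10110 XOR 11101 = 01011
  pos 4: 10111 XOR 11101 = 01010
  pos 5: 10100 XOR 11101 = 01001
  pos 6: 10010 XOR 11101 = 01111
  pos 7: 11111 XOR 11101 = 00010
Remainder = 0010 (nonzero — an error is detected).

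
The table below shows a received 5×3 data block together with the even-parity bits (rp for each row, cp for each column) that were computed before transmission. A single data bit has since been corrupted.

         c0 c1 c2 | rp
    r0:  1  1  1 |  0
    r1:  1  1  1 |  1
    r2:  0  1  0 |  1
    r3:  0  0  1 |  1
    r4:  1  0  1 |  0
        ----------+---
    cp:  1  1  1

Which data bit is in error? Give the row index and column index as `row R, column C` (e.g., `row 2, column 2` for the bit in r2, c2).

Recompute each row's even parity and compare to rp:
  r0: data parity 1, sent rp 0 → mismatch
  r1: data parity 1, sent rp 1 → ok
  r2: data parity 1, sent rp 1 → ok
  r3: data parity 1, sent rp 1 → ok
  r4: data parity 0, sent rp 0 → ok
Recompute each column's even parity and compare to cp:
  c0: data parity 1, sent cp 1 → ok
  c1: data parity 1, sent cp 1 → ok
  c2: data parity 0, sent cp 1 → mismatch
Exactly one row (r0) and one column (c2) fail → the flipped bit is at their intersection.

row 0, column 2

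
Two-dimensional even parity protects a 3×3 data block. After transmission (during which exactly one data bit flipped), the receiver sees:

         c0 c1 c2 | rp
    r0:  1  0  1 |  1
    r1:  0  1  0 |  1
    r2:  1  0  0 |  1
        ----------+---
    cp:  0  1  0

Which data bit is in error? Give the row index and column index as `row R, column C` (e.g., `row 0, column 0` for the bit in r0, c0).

row 0, column 2

Recompute each row's even parity and compare to rp:
  r0: data parity 0, sent rp 1 → mismatch
  r1: data parity 1, sent rp 1 → ok
  r2: data parity 1, sent rp 1 → ok
Recompute each column's even parity and compare to cp:
  c0: data parity 0, sent cp 0 → ok
  c1: data parity 1, sent cp 1 → ok
  c2: data parity 1, sent cp 0 → mismatch
Exactly one row (r0) and one column (c2) fail → the flipped bit is at their intersection.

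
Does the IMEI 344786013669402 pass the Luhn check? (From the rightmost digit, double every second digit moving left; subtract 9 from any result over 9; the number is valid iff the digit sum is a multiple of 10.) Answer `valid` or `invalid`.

valid

From the right, keep odd positions and double even positions (subtract 9 from any doubled value over 9):
  doubled (positions 2,4,...): 0 9 3 2 3 5 8 → sum 30
  kept (positions 1,3,...): 2 4 6 3 0 8 4 3 → sum 30
Total = 60.
60 mod 10 = 0, so the number is valid.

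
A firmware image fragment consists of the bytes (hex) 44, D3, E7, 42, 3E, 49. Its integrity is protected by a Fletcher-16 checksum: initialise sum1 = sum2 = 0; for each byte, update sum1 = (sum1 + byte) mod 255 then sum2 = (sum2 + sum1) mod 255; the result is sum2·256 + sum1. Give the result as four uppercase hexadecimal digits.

Running sums (mod 255):
  after byte 0 (44): sum1=68, sum2=68
  after byte 1 (D3): sum1=24, sum2=92
  after byte 2 (E7): sum1=0, sum2=92
  after byte 3 (42): sum1=66, sum2=158
  after byte 4 (3E): sum1=128, sum2=31
  after byte 5 (49): sum1=201, sum2=232
Checksum = sum2·256 + sum1 = 232·256 + 201 = 59593 = 0xE8C9.

E8C9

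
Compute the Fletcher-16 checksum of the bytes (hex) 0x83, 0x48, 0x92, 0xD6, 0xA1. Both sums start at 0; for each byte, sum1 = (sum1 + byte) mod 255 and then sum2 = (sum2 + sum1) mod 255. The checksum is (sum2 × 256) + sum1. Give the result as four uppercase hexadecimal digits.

Running sums (mod 255):
  after byte 0 (0x83): sum1=131, sum2=131
  after byte 1 (0x48): sum1=203, sum2=79
  after byte 2 (0x92): sum1=94, sum2=173
  after byte 3 (0xD6): sum1=53, sum2=226
  after byte 4 (0xA1): sum1=214, sum2=185
Checksum = sum2·256 + sum1 = 185·256 + 214 = 47574 = 0xB9D6.

B9D6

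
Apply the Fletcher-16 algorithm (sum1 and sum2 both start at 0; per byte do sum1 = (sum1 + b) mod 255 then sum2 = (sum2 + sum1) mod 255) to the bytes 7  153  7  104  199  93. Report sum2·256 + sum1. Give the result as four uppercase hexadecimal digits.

6C35

Running sums (mod 255):
  after byte 0 (7): sum1=7, sum2=7
  after byte 1 (153): sum1=160, sum2=167
  after byte 2 (7): sum1=167, sum2=79
  after byte 3 (104): sum1=16, sum2=95
  after byte 4 (199): sum1=215, sum2=55
  after byte 5 (93): sum1=53, sum2=108
Checksum = sum2·256 + sum1 = 108·256 + 53 = 27701 = 0x6C35.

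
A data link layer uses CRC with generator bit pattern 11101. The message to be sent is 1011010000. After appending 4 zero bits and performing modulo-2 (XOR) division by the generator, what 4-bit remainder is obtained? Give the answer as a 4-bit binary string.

Append 4 zeros: 10110100000000. Divide by 11101 (XOR where the leading bit is 1):
  pos 0: 10110 XOR 11101 = 01011
  pos 1: 10111 XOR 11101 = 01010
  pos 2: 10100 XOR 11101 = 01001
  pos 3: 10010 XOR 11101 = 01111
  pos 4: 11110 XOR 11101 = 00011
  pos 7: 11000 XOR 11101 = 00101
  pos 9: 10100 XOR 11101 = 01001
Remainder (last 4 bits) = 1001. This is the CRC / FCS.

1001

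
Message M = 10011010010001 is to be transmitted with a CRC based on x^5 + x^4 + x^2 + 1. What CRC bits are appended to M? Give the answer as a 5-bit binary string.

00011

Append 5 zeros: 1001101001000100000. Divide by 110101 (XOR where the leading bit is 1):
  pos 0: 100110 XOR 110101 = 010011
  pos 1: 100111 XOR 110101 = 010010
  pos 2: 100100 XOR 110101 = 010001
  pos 3: 100010 XOR 110101 = 010111
  pos 4: 101111 XOR 110101 = 011010
  pos 5: 110100 XOR 110101 = 000001
  pos 10: 100100 XOR 110101 = 010001
  pos 11: 100010 XOR 110101 = 010111
  pos 12: 101110 XOR 110101 = 011011
  pos 13: 110110 XOR 110101 = 000011
Remainder (last 5 bits) = 00011. This is the CRC / FCS.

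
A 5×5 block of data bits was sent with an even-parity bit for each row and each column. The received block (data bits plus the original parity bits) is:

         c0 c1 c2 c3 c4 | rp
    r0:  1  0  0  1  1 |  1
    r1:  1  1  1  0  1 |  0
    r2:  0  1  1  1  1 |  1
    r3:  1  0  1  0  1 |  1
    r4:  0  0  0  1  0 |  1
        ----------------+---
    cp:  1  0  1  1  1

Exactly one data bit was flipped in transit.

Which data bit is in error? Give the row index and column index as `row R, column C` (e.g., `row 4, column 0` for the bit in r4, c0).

row 2, column 4

Recompute each row's even parity and compare to rp:
  r0: data parity 1, sent rp 1 → ok
  r1: data parity 0, sent rp 0 → ok
  r2: data parity 0, sent rp 1 → mismatch
  r3: data parity 1, sent rp 1 → ok
  r4: data parity 1, sent rp 1 → ok
Recompute each column's even parity and compare to cp:
  c0: data parity 1, sent cp 1 → ok
  c1: data parity 0, sent cp 0 → ok
  c2: data parity 1, sent cp 1 → ok
  c3: data parity 1, sent cp 1 → ok
  c4: data parity 0, sent cp 1 → mismatch
Exactly one row (r2) and one column (c4) fail → the flipped bit is at their intersection.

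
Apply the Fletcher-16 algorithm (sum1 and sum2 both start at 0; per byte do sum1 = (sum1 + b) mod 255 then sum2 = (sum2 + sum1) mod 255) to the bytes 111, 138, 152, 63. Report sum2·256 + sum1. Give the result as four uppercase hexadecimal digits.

CDD1

Running sums (mod 255):
  after byte 0 (111): sum1=111, sum2=111
  after byte 1 (138): sum1=249, sum2=105
  after byte 2 (152): sum1=146, sum2=251
  after byte 3 (63): sum1=209, sum2=205
Checksum = sum2·256 + sum1 = 205·256 + 209 = 52689 = 0xCDD1.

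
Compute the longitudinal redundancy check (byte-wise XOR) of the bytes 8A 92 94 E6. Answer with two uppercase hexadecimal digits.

6A

XOR the bytes together:
  start with 0x8A
  0x8A ⊕ 0x92 = 0x18
  0x18 ⊕ 0x94 = 0x8C
  0x8C ⊕ 0xE6 = 0x6A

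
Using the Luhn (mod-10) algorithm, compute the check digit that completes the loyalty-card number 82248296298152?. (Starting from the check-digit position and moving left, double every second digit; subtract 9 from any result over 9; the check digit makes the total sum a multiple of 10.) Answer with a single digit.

Partial digits right→left: 2 5 1 8 9 2 6 9 2 8 4 2 2 8
Double every second digit counting from the check-digit position (so the 1st, 3rd, 5th, ... of the partial from the right).
  doubled (with −9 where >9): 4 2 9 3 4 8 4 → sum 34
  kept as-is: 5 8 2 9 8 2 8 → sum 42
Total = 34 + 42 = 76.
Check digit = (10 − (76 mod 10)) mod 10 = 4.

4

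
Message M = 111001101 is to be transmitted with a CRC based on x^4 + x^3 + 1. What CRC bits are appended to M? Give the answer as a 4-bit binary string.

Append 4 zeros: 1110011010000. Divide by 11001 (XOR where the leading bit is 1):
  pos 0: 11100 XOR 11001 = 00101
  pos 2: 10111 XOR 11001 = 01110
  pos 3: 11100 XOR 11001 = 00101
  pos 5: 10110 XOR 11001 = 01111
  pos 6: 11110 XOR 11001 = 00111
  pos 8: 11100 XOR 11001 = 00101
Remainder (last 4 bits) = 0101. This is the CRC / FCS.

0101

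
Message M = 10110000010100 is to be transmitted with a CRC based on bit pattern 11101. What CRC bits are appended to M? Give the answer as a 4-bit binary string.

Append 4 zeros: 101100000101000000. Divide by 11101 (XOR where the leading bit is 1):
  pos 0: 10110 XOR 11101 = 01011
  pos 1: 10110 XOR 11101 = 01011
  pos 2: 10110 XOR 11101 = 01011
  pos 3: 10110 XOR 11101 = 01011
  pos 4: 10110 XOR 11101 = 01011
  pos 5: 10111 XOR 11101 = 01010
  pos 6: 10100 XOR 11101 = 01001
  pos 7: 10011 XOR 11101 = 01110
  pos 8: 11100 XOR 11101 = 00001
  pos 12: 10000 XOR 11101 = 01101
  pos 13: 11010 XOR 11101 = 00111
Remainder (last 4 bits) = 0111. This is the CRC / FCS.

0111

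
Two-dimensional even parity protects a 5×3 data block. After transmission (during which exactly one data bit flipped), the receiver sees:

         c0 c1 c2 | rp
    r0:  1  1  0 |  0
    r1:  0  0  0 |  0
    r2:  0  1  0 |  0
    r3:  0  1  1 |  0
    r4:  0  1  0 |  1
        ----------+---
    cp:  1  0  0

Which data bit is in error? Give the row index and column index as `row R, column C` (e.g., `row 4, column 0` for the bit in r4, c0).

row 2, column 2

Recompute each row's even parity and compare to rp:
  r0: data parity 0, sent rp 0 → ok
  r1: data parity 0, sent rp 0 → ok
  r2: data parity 1, sent rp 0 → mismatch
  r3: data parity 0, sent rp 0 → ok
  r4: data parity 1, sent rp 1 → ok
Recompute each column's even parity and compare to cp:
  c0: data parity 1, sent cp 1 → ok
  c1: data parity 0, sent cp 0 → ok
  c2: data parity 1, sent cp 0 → mismatch
Exactly one row (r2) and one column (c2) fail → the flipped bit is at their intersection.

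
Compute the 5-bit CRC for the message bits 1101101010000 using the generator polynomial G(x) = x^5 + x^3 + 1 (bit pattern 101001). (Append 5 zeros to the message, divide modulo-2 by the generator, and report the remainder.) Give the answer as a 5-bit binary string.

Append 5 zeros: 110110101000000000. Divide by 101001 (XOR where the leading bit is 1):
  pos 0: 110110 XOR 101001 = 011111
  pos 1: 111111 XOR 101001 = 010110
  pos 2: 101100 XOR 101001 = 000101
  pos 5: 101100 XOR 101001 = 000101
  pos 8: 101000 XOR 101001 = 000001
Remainder (last 5 bits) = 10000. This is the CRC / FCS.

10000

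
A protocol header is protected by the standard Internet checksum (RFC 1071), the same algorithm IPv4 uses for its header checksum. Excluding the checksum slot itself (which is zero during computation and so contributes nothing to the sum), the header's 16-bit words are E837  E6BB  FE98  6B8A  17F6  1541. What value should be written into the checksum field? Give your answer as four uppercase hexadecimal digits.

99B1

One's-complement addition (fold any carry out of bit 15 back into bit 0):
  0xE837 + 0xE6BB = 0x1CEF2 → wrap carry → 0xCEF3
  0xCEF3 + 0xFE98 = 0x1CD8B → wrap carry → 0xCD8C
  0xCD8C + 0x6B8A = 0x13916 → wrap carry → 0x3917
  0x3917 + 0x17F6 = 0x0510D
  0x510D + 0x1541 = 0x0664E
One's-complement sum = 0x664E.
Checksum = ~0x664E & 0xFFFF = 0x99B1.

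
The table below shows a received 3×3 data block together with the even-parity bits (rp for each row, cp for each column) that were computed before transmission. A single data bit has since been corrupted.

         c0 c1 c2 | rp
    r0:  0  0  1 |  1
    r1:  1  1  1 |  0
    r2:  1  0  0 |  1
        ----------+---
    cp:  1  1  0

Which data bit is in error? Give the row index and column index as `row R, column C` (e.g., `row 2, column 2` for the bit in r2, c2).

Recompute each row's even parity and compare to rp:
  r0: data parity 1, sent rp 1 → ok
  r1: data parity 1, sent rp 0 → mismatch
  r2: data parity 1, sent rp 1 → ok
Recompute each column's even parity and compare to cp:
  c0: data parity 0, sent cp 1 → mismatch
  c1: data parity 1, sent cp 1 → ok
  c2: data parity 0, sent cp 0 → ok
Exactly one row (r1) and one column (c0) fail → the flipped bit is at their intersection.

row 1, column 0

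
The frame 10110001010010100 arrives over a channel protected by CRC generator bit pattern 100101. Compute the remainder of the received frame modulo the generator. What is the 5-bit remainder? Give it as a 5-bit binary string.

00000

Modulo-2 division of 10110001010010100 by 100101:
  pos 0: 101100 XOR 100101 = 001001
  pos 2: 100101 XOR 100101 = 000000
  pos 9: 100101 XOR 100101 = 000000
Remainder = 00000 (zero — the frame passes the CRC check).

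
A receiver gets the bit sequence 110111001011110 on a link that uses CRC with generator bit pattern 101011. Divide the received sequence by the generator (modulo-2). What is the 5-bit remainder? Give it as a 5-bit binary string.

Modulo-2 division of 110111001011110 by 101011:
  pos 0: 110111 XOR 101011 = 011100
  pos 1: 111000 XOR 101011 = 010011
  pos 2: 100110 XOR 101011 = 001101
  pos 4: 110110 XOR 101011 = 011101
  pos 5: 111011 XOR 101011 = 010000
  pos 6: 100001 XOR 101011 = 001010
  pos 8: 101011 XOR 101011 = 000000
Remainder = 00000 (zero — the frame passes the CRC check).

00000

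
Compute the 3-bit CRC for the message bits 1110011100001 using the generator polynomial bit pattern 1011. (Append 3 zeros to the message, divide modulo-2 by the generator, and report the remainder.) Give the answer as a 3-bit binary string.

Append 3 zeros: 1110011100001000. Divide by 1011 (XOR where the leading bit is 1):
  pos 0: 1110 XOR 1011 = 0101
  pos 1: 1010 XOR 1011 = 0001
  pos 4: 1111 XOR 1011 = 0100
  pos 5: 1000 XOR 1011 = 0011
  pos 7: 1100 XOR 1011 = 0111
  pos 8: 1110 XOR 1011 = 0101
  pos 9: 1011 XOR 1011 = 0000
Remainder (last 3 bits) = 000. This is the CRC / FCS.

000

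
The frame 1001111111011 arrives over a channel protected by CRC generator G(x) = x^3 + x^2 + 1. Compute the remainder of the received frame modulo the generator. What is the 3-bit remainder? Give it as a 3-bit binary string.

Modulo-2 division of 1001111111011 by 1101:
  pos 0: 1001 XOR 1101 = 0100
  pos 1: 1001 XOR 1101 = 0100
  pos 2: 1001 XOR 1101 = 0100
  pos 3: 1001 XOR 1101 = 0100
  pos 4: 1001 XOR 1101 = 0100
  pos 5: 1001 XOR 1101 = 0100
  pos 6: 1001 XOR 1101 = 0100
  pos 7: 1000 XOR 1101 = 0101
  pos 8: 1011 XOR 1101 = 0110
  pos 9: 1101 XOR 1101 = 0000
Remainder = 000 (zero — the frame passes the CRC check).

000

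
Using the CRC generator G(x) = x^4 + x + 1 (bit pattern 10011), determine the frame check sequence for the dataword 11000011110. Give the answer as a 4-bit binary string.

0000

Append 4 zeros: 110000111100000. Divide by 10011 (XOR where the leading bit is 1):
  pos 0: 11000 XOR 10011 = 01011
  pos 1: 10110 XOR 10011 = 00101
  pos 3: 10111 XOR 10011 = 00100
  pos 5: 10011 XOR 10011 = 00000
Remainder (last 4 bits) = 0000. This is the CRC / FCS.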